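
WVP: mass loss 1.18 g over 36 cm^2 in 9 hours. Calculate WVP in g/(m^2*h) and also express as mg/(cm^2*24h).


WVP = 1.18 / (36 x 9) x 10000 = 36.42 g/(m^2*h)
Mass loss in mg = 1.18 x 1000 = 1180 mg
Per cm^2 per 24h in mg: 1180 x 24 / (36 x 9) = 28320 / 324 = 87.41 mg/(cm^2*24h)


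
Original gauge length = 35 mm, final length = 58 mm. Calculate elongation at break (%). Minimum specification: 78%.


Extension = 58 - 35 = 23 mm
Elongation = 23 / 35 x 100 = 65.7%
Minimum required: 78%
Meets specification: No


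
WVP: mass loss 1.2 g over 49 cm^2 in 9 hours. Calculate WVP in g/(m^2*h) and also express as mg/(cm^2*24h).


WVP = 27.21 g/(m^2*h)
Daily rate = 65.31 mg/(cm^2*24h)


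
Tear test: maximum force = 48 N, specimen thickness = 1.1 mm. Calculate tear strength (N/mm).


Tear strength = force / thickness
Tear = 48 / 1.1 = 43.6 N/mm


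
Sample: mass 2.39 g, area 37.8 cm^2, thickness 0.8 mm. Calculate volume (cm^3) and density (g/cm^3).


Thickness in cm = 0.8 / 10 = 0.08 cm
Volume = 37.8 x 0.08 = 3.024 cm^3
Density = 2.39 / 3.024 = 0.790 g/cm^3


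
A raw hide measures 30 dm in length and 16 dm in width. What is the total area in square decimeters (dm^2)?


Area = length x width
Area = 30 x 16 = 480 dm^2


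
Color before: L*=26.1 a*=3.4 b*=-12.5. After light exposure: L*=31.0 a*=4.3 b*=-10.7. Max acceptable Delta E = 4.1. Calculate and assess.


dL = 4.9, da = 0.9, db = 1.8
dE = sqrt((4.9)^2 + (0.9)^2 + (1.8)^2) = 5.30
Max = 4.1
Passes: No


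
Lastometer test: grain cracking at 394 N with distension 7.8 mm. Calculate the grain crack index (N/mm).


Grain crack index = force / distension
Index = 394 / 7.8 = 50.5 N/mm


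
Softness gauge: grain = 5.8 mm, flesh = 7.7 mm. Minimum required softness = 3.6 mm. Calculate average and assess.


Average = (5.8 + 7.7) / 2 = 6.75 mm
Minimum = 3.6 mm
Meets requirement: Yes


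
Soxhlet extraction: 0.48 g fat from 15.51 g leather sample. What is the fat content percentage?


3.1%

Fat content = 0.48 / 15.51 x 100
Fat = 3.1%


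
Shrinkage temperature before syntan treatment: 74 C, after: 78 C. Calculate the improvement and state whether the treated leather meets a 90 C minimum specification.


Improvement = 78 - 74 = 4 C
Spec check: 78 C >= 90 C? No


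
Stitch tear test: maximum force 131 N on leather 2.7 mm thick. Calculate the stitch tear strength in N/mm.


Stitch tear strength = force / thickness
STS = 131 / 2.7 = 48.5 N/mm


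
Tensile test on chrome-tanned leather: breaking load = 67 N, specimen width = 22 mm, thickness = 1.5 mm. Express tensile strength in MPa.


2.03 MPa

Cross-section = 22 x 1.5 = 33.0 mm^2
TS = 67 / 33.0 = 2.03 MPa
(1 N/mm^2 = 1 MPa)


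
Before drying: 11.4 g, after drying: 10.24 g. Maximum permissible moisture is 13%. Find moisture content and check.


MC = (11.4 - 10.24) / 11.4 x 100 = 10.2%
Maximum: 13%
Acceptable: Yes


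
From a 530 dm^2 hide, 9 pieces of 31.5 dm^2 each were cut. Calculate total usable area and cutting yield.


Total usable = 9 x 31.5 = 283.5 dm^2
Yield = 283.5 / 530 x 100 = 53.5%


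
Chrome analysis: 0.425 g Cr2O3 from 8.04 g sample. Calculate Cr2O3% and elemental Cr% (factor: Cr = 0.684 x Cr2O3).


Cr2O3% = 0.425 / 8.04 x 100 = 5.29%
Cr% = 5.29 x 0.684 = 3.62%


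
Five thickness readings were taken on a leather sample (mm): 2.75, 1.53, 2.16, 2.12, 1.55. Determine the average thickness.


Sum = 2.75 + 1.53 + 2.16 + 2.12 + 1.55 = 10.11
Average = 10.11 / 5 = 2.02 mm


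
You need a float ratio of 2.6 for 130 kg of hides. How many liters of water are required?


Water = hide weight x target ratio
Water = 130 x 2.6 = 338.0 L


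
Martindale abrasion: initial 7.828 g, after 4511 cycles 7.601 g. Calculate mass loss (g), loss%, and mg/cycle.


Mass loss = 0.227 g
Loss = 2.90%
Rate = 0.050 mg/cycle

Loss = 7.828 - 7.601 = 0.227 g
Loss% = 0.227 / 7.828 x 100 = 2.90%
Rate = 0.227 / 4511 x 1000 = 0.050 mg/cycle


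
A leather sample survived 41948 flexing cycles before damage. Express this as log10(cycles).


log10(41948) = 4.62


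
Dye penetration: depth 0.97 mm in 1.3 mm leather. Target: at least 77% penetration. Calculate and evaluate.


Penetration = 0.97 / 1.3 x 100 = 74.6%
Target: 77%
Meets target: No


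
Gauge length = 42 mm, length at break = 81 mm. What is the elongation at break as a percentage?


92.9%

Extension = 81 - 42 = 39 mm
Elongation = 39 / 42 x 100 = 92.9%


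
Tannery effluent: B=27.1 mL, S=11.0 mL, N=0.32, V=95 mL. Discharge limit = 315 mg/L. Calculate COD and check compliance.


COD = (27.1 - 11.0) x 0.32 x 8000 / 95 = 433.9 mg/L
Limit: 315 mg/L
Compliant: No


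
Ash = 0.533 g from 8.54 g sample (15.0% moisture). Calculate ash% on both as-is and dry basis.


As-is ash = 6.24%
Dry-basis ash = 7.34%

As-is ash% = 0.533 / 8.54 x 100 = 6.24%
Dry mass = 8.54 x (100 - 15.0) / 100 = 7.259 g
Dry-basis ash% = 0.533 / 7.259 x 100 = 7.34%


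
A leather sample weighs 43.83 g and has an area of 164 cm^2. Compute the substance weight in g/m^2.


2672.6 g/m^2

Substance weight = mass / area x 10000
SW = 43.83 / 164 x 10000
SW = 2672.6 g/m^2


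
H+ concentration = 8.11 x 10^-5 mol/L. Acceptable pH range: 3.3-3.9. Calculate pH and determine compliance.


pH = -log10(8.11 x 10^-5) = 4.09
Range: 3.3 to 3.9
Compliant: No


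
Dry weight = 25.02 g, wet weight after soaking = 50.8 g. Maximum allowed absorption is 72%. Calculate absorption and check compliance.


WA = (50.8 - 25.02) / 25.02 x 100 = 103.0%
Maximum allowed: 72%
Compliant: No


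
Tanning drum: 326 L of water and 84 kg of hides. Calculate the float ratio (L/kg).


3.9

Float ratio = water / hide weight
Ratio = 326 / 84 = 3.9


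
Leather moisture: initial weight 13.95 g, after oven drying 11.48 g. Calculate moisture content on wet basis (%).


Moisture = 13.95 - 11.48 = 2.47 g
MC = 2.47 / 13.95 x 100 = 17.7%


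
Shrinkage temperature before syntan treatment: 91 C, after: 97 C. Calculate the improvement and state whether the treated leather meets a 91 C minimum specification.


Improvement = 97 - 91 = 6 C
Spec check: 97 C >= 91 C? Yes


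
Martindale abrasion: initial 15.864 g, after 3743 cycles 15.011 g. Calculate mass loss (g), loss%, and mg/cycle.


Loss = 15.864 - 15.011 = 0.853 g
Loss% = 0.853 / 15.864 x 100 = 5.38%
Rate = 0.853 / 3743 x 1000 = 0.228 mg/cycle


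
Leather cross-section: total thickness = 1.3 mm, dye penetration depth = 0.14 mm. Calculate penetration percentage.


Penetration% = 0.14 / 1.3 x 100
Penetration = 10.8%


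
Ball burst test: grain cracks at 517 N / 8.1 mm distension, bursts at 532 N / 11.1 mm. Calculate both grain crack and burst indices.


Crack index = 63.8 N/mm
Burst index = 47.9 N/mm

Crack index = 517 / 8.1 = 63.8 N/mm
Burst index = 532 / 11.1 = 47.9 N/mm


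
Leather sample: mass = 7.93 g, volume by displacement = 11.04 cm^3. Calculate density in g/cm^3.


Density = mass / volume
Density = 7.93 / 11.04 = 0.718 g/cm^3


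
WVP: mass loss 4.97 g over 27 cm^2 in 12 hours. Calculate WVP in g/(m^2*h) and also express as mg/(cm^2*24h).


WVP = 4.97 / (27 x 12) x 10000 = 153.40 g/(m^2*h)
Mass loss in mg = 4.97 x 1000 = 4970 mg
Per cm^2 per 24h in mg: 4970 x 24 / (27 x 12) = 119280 / 324 = 368.15 mg/(cm^2*24h)


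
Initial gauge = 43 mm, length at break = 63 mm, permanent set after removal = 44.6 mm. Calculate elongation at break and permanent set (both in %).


Elongation at break = 46.5%
Permanent set = 3.7%


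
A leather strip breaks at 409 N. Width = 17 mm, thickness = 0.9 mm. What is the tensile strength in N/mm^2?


26.73 N/mm^2

Cross-sectional area = 17 x 0.9 = 15.3 mm^2
Tensile strength = 409 / 15.3 = 26.73 N/mm^2


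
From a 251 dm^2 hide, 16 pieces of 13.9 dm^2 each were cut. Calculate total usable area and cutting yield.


Total usable = 16 x 13.9 = 222.4 dm^2
Yield = 222.4 / 251 x 100 = 88.6%


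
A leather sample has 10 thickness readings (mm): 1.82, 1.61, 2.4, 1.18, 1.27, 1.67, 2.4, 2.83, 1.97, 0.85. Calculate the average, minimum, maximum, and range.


Sum = 18.00
Average = 18.00 / 10 = 1.80 mm
Minimum = 0.85 mm
Maximum = 2.83 mm
Range = 2.83 - 0.85 = 1.98 mm


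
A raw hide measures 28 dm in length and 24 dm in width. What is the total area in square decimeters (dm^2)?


672 dm^2


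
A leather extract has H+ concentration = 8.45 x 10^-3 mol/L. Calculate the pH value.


pH = -log10[H+]
pH = -log10(8.45 x 10^-3) = 2.07


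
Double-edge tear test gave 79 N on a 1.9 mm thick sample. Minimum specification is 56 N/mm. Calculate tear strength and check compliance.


Tear strength = 79 / 1.9 = 41.6 N/mm
Required minimum = 56 N/mm
Compliant: No


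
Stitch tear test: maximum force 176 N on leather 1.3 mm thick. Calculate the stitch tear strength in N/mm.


135.4 N/mm

Stitch tear strength = force / thickness
STS = 176 / 1.3 = 135.4 N/mm


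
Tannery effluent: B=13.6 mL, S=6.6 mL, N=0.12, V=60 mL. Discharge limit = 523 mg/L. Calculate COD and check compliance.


COD = (13.6 - 6.6) x 0.12 x 8000 / 60 = 112.0 mg/L
Limit: 523 mg/L
Compliant: Yes


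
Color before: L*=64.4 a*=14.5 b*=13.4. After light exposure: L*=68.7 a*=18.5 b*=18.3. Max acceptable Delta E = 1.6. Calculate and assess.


Delta E = 7.65
Passes: No

dL = 4.3, da = 4.0, db = 4.9
dE = sqrt((4.3)^2 + (4.0)^2 + (4.9)^2) = 7.65
Max = 1.6
Passes: No


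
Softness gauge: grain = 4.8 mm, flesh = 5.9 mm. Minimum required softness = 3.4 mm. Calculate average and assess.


Average = (4.8 + 5.9) / 2 = 5.35 mm
Minimum = 3.4 mm
Meets requirement: Yes


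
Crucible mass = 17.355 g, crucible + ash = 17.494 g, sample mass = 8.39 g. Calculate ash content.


Ash mass = 0.139 g
Ash content = 1.66%


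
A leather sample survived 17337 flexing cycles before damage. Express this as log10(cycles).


log10(17337) = 4.24


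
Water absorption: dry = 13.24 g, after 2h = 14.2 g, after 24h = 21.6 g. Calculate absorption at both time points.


WA (2h) = (14.2 - 13.24) / 13.24 x 100 = 7.3%
WA (24h) = (21.6 - 13.24) / 13.24 x 100 = 63.1%


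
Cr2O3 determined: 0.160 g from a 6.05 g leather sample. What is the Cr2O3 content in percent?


2.64%


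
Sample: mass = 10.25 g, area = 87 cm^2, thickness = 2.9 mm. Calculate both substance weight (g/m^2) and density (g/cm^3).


SW = 10.25 / 87 x 10000 = 1178.2 g/m^2
Volume = 87 x 2.9 / 10 = 25.23 cm^3
Density = 10.25 / 25.23 = 0.406 g/cm^3


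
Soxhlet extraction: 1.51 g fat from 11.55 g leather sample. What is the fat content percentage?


Fat content = 1.51 / 11.55 x 100
Fat = 13.1%


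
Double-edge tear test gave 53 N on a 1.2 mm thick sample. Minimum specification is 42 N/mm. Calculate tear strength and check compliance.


Tear strength = 44.2 N/mm
Compliant: Yes

Tear strength = 53 / 1.2 = 44.2 N/mm
Required minimum = 42 N/mm
Compliant: Yes


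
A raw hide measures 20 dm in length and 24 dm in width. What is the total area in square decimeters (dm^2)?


480 dm^2

Area = length x width
Area = 20 x 24 = 480 dm^2


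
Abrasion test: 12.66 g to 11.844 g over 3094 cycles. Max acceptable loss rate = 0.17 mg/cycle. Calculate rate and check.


Rate = 0.264 mg/cycle
Passes: No

Loss = 12.66 - 11.844 = 0.816 g
Rate = 0.816 g / 3094 cycles x 1000 = 0.264 mg/cycle
Max = 0.17 mg/cycle
Passes: No


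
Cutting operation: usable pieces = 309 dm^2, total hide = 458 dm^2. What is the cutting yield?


Yield = usable / total x 100
Yield = 309 / 458 x 100 = 67.5%


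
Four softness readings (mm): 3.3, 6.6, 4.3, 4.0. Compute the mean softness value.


4.55 mm


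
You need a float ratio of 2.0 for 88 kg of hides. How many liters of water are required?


176.0 L

Water = hide weight x target ratio
Water = 88 x 2.0 = 176.0 L


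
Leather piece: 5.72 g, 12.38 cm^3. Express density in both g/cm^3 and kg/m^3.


0.462 g/cm^3
462 kg/m^3

Density = 5.72 / 12.38 = 0.462 g/cm^3
Convert: 0.462 x 1000 = 462 kg/m^3


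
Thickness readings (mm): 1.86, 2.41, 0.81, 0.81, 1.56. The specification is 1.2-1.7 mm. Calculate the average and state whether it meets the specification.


Average = 1.49 mm
Within specification: Yes

Sum = 7.45
Average = 7.45 / 5 = 1.49 mm
Specification range: 1.2 to 1.7 mm
Within spec: Yes


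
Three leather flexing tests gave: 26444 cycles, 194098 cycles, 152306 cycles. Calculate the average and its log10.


Average = 124283 cycles
log10 = 5.09


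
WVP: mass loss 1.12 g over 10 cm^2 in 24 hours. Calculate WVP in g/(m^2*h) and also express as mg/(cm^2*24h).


WVP = 46.67 g/(m^2*h)
Daily rate = 112.00 mg/(cm^2*24h)

WVP = 1.12 / (10 x 24) x 10000 = 46.67 g/(m^2*h)
Mass loss in mg = 1.12 x 1000 = 1120 mg
Per cm^2 per 24h in mg: 1120 x 24 / (10 x 24) = 26880 / 240 = 112.00 mg/(cm^2*24h)


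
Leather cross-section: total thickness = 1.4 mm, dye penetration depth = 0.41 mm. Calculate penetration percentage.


Penetration% = 0.41 / 1.4 x 100
Penetration = 29.3%


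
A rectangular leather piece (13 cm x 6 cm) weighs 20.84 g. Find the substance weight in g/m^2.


Area = 13 x 6 = 78 cm^2
SW = 20.84 / 78 x 10000 = 2671.8 g/m^2


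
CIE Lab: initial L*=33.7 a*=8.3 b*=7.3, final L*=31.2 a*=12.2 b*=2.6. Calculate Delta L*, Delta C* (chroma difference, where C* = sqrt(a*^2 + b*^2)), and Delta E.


Delta L* = -2.5
Delta C* = 1.42
Delta E = 6.60


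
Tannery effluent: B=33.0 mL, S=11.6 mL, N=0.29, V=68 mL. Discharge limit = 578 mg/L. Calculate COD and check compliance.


COD = 730.1 mg/L
Compliant: No


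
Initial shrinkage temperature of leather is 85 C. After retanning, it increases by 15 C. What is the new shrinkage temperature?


100 C

New Ts = 85 + 15 = 100 C


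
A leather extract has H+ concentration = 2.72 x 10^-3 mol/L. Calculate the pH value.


pH = -log10[H+]
pH = -log10(2.72 x 10^-3) = 2.57


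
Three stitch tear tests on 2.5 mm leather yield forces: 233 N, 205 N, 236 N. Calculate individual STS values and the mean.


STS1 = 93.2 N/mm
STS2 = 82.0 N/mm
STS3 = 94.4 N/mm
Mean = 89.9 N/mm

STS1 = 233 / 2.5 = 93.2 N/mm
STS2 = 205 / 2.5 = 82.0 N/mm
STS3 = 236 / 2.5 = 94.4 N/mm
Mean = (93.2 + 82.0 + 94.4) / 3 = 89.9 N/mm


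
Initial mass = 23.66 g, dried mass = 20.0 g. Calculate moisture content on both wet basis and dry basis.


Moisture lost = 23.66 - 20.0 = 3.66 g
Wet basis MC = 3.66 / 23.66 x 100 = 15.5%
Dry basis MC = 3.66 / 20.0 x 100 = 18.3%


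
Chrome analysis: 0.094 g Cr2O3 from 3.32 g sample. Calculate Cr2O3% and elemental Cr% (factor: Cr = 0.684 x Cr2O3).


Cr2O3 = 2.83%
Cr = 1.94%


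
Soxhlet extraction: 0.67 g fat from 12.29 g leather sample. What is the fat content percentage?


Fat content = 0.67 / 12.29 x 100
Fat = 5.5%


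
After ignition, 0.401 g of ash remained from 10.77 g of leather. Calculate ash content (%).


Ash% = 0.401 / 10.77 x 100
Ash% = 3.72%


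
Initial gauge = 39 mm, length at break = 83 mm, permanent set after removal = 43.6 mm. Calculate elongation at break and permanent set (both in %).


Elongation at break = (83 - 39) / 39 x 100 = 112.8%
Permanent set = (43.6 - 39) / 39 x 100 = 11.8%


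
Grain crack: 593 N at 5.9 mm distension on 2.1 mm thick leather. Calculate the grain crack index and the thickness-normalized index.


Crack index = 593 / 5.9 = 100.5 N/mm
Normalized = 100.5 / 2.1 = 47.9 N/mm per mm


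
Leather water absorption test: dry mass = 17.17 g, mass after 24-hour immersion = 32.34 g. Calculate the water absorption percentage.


Water absorbed = 32.34 - 17.17 = 15.17 g
WA% = 15.17 / 17.17 x 100 = 88.4%


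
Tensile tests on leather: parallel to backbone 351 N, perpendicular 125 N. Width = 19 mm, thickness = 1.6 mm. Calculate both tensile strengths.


Area = 19 x 1.6 = 30.4 mm^2
TS (parallel) = 351 / 30.4 = 11.55 N/mm^2
TS (perpendicular) = 125 / 30.4 = 4.11 N/mm^2


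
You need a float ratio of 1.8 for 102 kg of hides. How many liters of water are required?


183.6 L

Water = hide weight x target ratio
Water = 102 x 1.8 = 183.6 L


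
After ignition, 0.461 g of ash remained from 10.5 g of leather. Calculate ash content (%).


Ash% = 0.461 / 10.5 x 100
Ash% = 4.39%


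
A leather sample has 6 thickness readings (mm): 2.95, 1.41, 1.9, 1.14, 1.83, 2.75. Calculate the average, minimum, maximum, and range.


Average = 2.00 mm
Min = 1.14 mm
Max = 2.95 mm
Range = 1.81 mm


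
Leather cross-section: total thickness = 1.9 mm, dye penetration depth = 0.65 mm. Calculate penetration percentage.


Penetration% = 0.65 / 1.9 x 100
Penetration = 34.2%


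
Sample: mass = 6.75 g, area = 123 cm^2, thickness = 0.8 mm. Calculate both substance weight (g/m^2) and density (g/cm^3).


Substance weight = 548.8 g/m^2
Density = 0.686 g/cm^3

SW = 6.75 / 123 x 10000 = 548.8 g/m^2
Volume = 123 x 0.8 / 10 = 9.84 cm^3
Density = 6.75 / 9.84 = 0.686 g/cm^3


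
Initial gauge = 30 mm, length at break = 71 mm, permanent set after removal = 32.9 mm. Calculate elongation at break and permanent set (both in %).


Elongation at break = (71 - 30) / 30 x 100 = 136.7%
Permanent set = (32.9 - 30) / 30 x 100 = 9.7%


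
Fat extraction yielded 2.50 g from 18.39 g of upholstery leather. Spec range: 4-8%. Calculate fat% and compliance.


Fat% = 2.50 / 18.39 x 100 = 13.6%
Spec range: 4-8%
Compliant: No


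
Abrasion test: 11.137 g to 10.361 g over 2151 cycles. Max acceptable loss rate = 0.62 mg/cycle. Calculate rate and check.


Rate = 0.361 mg/cycle
Passes: Yes

Loss = 11.137 - 10.361 = 0.776 g
Rate = 0.776 g / 2151 cycles x 1000 = 0.361 mg/cycle
Max = 0.62 mg/cycle
Passes: Yes


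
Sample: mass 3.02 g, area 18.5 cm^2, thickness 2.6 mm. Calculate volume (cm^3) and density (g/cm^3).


Volume = 4.810 cm^3
Density = 0.628 g/cm^3

Thickness in cm = 2.6 / 10 = 0.26 cm
Volume = 18.5 x 0.26 = 4.810 cm^3
Density = 3.02 / 4.810 = 0.628 g/cm^3


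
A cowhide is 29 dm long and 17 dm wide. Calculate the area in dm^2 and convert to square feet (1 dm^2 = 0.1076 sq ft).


Area = 29 x 17 = 493 dm^2
Conversion: 493 x 0.1076 = 53.05 sq ft


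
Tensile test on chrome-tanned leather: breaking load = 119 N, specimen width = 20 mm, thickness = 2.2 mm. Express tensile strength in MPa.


2.70 MPa


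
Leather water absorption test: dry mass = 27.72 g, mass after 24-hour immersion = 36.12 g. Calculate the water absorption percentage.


Water absorbed = 36.12 - 27.72 = 8.40 g
WA% = 8.40 / 27.72 x 100 = 30.3%


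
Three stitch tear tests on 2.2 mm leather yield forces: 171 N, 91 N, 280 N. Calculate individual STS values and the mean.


STS1 = 77.7 N/mm
STS2 = 41.4 N/mm
STS3 = 127.3 N/mm
Mean = 82.1 N/mm

STS1 = 171 / 2.2 = 77.7 N/mm
STS2 = 91 / 2.2 = 41.4 N/mm
STS3 = 280 / 2.2 = 127.3 N/mm
Mean = (77.7 + 41.4 + 127.3) / 3 = 82.1 N/mm


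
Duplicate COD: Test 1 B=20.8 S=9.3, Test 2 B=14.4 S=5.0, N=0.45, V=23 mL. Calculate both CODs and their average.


COD1 = (20.8 - 9.3) x 0.45 x 8000 / 23 = 1800.0 mg/L
COD2 = (14.4 - 5.0) x 0.45 x 8000 / 23 = 1471.3 mg/L
Average = (1800.0 + 1471.3) / 2 = 1635.7 mg/L


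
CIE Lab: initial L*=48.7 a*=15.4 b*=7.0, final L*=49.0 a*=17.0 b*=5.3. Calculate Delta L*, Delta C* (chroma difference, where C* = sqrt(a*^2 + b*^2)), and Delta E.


Delta L* = 0.3
Delta C* = 0.89
Delta E = 2.35

Delta L* = 49.0 - 48.7 = 0.3
C1* = sqrt((15.4)^2 + (7.0)^2) = 16.916
C2* = sqrt((17.0)^2 + (5.3)^2) = 17.807
Delta C* = 17.807 - 16.916 = 0.89
Delta E = sqrt((0.3)^2 + (1.6)^2 + (-1.7)^2) = 2.35


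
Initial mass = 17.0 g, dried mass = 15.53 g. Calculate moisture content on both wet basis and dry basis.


Moisture lost = 17.0 - 15.53 = 1.47 g
Wet basis MC = 1.47 / 17.0 x 100 = 8.6%
Dry basis MC = 1.47 / 15.53 x 100 = 9.5%


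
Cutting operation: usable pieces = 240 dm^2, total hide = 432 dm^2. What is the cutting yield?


55.6%

Yield = usable / total x 100
Yield = 240 / 432 x 100 = 55.6%


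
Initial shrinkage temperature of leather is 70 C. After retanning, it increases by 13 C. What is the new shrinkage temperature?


83 C


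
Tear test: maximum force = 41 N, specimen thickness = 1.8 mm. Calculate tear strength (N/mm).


Tear strength = force / thickness
Tear = 41 / 1.8 = 22.8 N/mm


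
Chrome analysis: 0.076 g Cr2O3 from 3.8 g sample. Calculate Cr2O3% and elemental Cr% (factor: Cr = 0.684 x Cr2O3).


Cr2O3% = 0.076 / 3.8 x 100 = 2.00%
Cr% = 2.00 x 0.684 = 1.37%


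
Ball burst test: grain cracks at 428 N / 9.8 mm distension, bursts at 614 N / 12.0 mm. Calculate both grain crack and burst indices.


Crack index = 43.7 N/mm
Burst index = 51.2 N/mm

Crack index = 428 / 9.8 = 43.7 N/mm
Burst index = 614 / 12.0 = 51.2 N/mm


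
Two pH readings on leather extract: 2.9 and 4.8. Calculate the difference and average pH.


Difference = 1.9
Average pH = 3.85

Difference = |2.9 - 4.8| = 1.9
Average = (2.9 + 4.8) / 2 = 3.85


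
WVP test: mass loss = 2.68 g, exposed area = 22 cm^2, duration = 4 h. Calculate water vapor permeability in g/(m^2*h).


304.55 g/(m^2*h)

WVP = mass_loss / (area x time) x 10000
WVP = 2.68 / (22 x 4) x 10000
WVP = 2.68 / 88 x 10000 = 304.55 g/(m^2*h)


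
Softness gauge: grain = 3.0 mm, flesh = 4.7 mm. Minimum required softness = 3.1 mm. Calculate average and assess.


Average softness = 3.85 mm
Meets requirement: Yes

Average = (3.0 + 4.7) / 2 = 3.85 mm
Minimum = 3.1 mm
Meets requirement: Yes


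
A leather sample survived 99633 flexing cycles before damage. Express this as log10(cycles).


log10(99633) = 5.00


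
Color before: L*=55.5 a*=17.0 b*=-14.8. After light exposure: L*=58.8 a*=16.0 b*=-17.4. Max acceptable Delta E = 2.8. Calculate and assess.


dL = 3.3, da = -1.0, db = -2.6
dE = sqrt((3.3)^2 + (-1.0)^2 + (-2.6)^2) = 4.32
Max = 2.8
Passes: No


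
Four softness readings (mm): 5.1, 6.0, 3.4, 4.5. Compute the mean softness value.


Sum = 5.1 + 6.0 + 3.4 + 4.5
Mean = 19.0 / 4 = 4.75 mm


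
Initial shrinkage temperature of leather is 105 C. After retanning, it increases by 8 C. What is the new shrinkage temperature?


New Ts = 105 + 8 = 113 C


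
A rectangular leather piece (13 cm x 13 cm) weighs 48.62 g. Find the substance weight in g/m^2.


Area = 13 x 13 = 169 cm^2
SW = 48.62 / 169 x 10000 = 2876.9 g/m^2


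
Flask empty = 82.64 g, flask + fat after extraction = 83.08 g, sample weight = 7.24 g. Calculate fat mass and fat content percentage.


Fat mass = 0.44 g
Fat content = 6.1%


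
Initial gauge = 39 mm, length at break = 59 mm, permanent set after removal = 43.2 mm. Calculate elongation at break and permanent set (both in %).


Elongation at break = 51.3%
Permanent set = 10.8%

Elongation at break = (59 - 39) / 39 x 100 = 51.3%
Permanent set = (43.2 - 39) / 39 x 100 = 10.8%


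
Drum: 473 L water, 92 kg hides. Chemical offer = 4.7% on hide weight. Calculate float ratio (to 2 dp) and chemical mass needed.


Float ratio = 5.14
Chemical needed = 4.324 kg

Float ratio = 473 / 92 = 5.14
Chemical = 92 x 4.7 / 100 = 4.324 kg


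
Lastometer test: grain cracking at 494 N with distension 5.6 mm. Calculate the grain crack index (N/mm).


Grain crack index = force / distension
Index = 494 / 5.6 = 88.2 N/mm


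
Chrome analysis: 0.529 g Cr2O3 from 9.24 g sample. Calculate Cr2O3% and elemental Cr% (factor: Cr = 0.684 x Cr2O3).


Cr2O3% = 0.529 / 9.24 x 100 = 5.73%
Cr% = 5.73 x 0.684 = 3.92%


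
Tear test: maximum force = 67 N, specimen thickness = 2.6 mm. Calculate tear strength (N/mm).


25.8 N/mm


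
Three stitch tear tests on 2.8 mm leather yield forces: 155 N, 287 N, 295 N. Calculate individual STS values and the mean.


STS1 = 155 / 2.8 = 55.4 N/mm
STS2 = 287 / 2.8 = 102.5 N/mm
STS3 = 295 / 2.8 = 105.4 N/mm
Mean = (55.4 + 102.5 + 105.4) / 3 = 87.8 N/mm


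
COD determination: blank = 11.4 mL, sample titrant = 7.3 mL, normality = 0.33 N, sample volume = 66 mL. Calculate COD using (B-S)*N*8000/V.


164.0 mg/L


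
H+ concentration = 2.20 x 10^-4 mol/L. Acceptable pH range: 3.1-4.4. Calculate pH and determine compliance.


pH = -log10(2.20 x 10^-4) = 3.66
Range: 3.1 to 4.4
Compliant: Yes


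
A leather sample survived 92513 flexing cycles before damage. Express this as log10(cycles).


4.97


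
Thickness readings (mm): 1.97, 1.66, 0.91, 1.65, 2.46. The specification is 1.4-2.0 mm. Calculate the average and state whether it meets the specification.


Average = 1.73 mm
Within specification: Yes

Sum = 8.65
Average = 8.65 / 5 = 1.73 mm
Specification range: 1.4 to 2.0 mm
Within spec: Yes


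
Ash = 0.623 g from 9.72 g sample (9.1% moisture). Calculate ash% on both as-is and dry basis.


As-is ash% = 0.623 / 9.72 x 100 = 6.41%
Dry mass = 9.72 x (100 - 9.1) / 100 = 8.83548 g
Dry-basis ash% = 0.623 / 8.83548 x 100 = 7.05%


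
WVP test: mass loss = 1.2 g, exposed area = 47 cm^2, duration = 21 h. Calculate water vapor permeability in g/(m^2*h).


WVP = mass_loss / (area x time) x 10000
WVP = 1.2 / (47 x 21) x 10000
WVP = 1.2 / 987 x 10000 = 12.16 g/(m^2*h)


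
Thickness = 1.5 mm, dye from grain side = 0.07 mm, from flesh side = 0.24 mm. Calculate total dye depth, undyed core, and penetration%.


Total dyed = 0.07 + 0.24 = 0.31 mm
Undyed core = 1.5 - 0.31 = 1.19 mm
Penetration = 0.31 / 1.5 x 100 = 20.7%


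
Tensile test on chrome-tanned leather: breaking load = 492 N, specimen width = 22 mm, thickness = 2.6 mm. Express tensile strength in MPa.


8.60 MPa

Cross-section = 22 x 2.6 = 57.2 mm^2
TS = 492 / 57.2 = 8.60 MPa
(1 N/mm^2 = 1 MPa)


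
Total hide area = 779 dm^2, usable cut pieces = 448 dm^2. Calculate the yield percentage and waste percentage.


Yield = 57.5%
Waste = 42.5%


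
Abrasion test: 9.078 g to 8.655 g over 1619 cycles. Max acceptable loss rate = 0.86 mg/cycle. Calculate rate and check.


Loss = 9.078 - 8.655 = 0.423 g
Rate = 0.423 g / 1619 cycles x 1000 = 0.261 mg/cycle
Max = 0.86 mg/cycle
Passes: Yes


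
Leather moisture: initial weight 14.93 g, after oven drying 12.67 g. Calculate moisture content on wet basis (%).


Moisture = 14.93 - 12.67 = 2.26 g
MC = 2.26 / 14.93 x 100 = 15.1%


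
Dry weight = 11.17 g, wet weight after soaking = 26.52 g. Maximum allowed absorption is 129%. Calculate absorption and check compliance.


Absorption = 137.4%
Compliant: No


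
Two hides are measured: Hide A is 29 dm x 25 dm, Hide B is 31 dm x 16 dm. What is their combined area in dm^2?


Hide A area = 29 x 25 = 725 dm^2
Hide B area = 31 x 16 = 496 dm^2
Total = 725 + 496 = 1221 dm^2


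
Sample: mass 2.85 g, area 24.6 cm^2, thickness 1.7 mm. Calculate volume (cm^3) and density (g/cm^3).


Thickness in cm = 1.7 / 10 = 0.17 cm
Volume = 24.6 x 0.17 = 4.182 cm^3
Density = 2.85 / 4.182 = 0.681 g/cm^3


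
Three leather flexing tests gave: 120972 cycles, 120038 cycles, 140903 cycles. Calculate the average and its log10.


Average = 127304 cycles
log10 = 5.10

Average = (120972 + 120038 + 140903) / 3 = 127304 cycles
log10(127304) = 5.10


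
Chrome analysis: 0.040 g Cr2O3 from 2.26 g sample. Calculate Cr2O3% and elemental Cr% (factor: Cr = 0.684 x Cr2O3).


Cr2O3 = 1.77%
Cr = 1.21%

Cr2O3% = 0.040 / 2.26 x 100 = 1.77%
Cr% = 1.77 x 0.684 = 1.21%


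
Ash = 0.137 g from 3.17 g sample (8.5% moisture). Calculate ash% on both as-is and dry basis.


As-is ash% = 0.137 / 3.17 x 100 = 4.32%
Dry mass = 3.17 x (100 - 8.5) / 100 = 2.90055 g
Dry-basis ash% = 0.137 / 2.90055 x 100 = 4.72%


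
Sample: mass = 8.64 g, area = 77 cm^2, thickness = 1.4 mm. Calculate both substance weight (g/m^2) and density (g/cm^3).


SW = 8.64 / 77 x 10000 = 1122.1 g/m^2
Volume = 77 x 1.4 / 10 = 10.78 cm^3
Density = 8.64 / 10.78 = 0.801 g/cm^3


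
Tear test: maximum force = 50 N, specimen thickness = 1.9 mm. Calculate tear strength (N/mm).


Tear strength = force / thickness
Tear = 50 / 1.9 = 26.3 N/mm


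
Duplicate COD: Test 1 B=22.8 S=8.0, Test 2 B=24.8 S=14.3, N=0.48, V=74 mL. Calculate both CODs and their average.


COD1 = 768.0 mg/L
COD2 = 544.9 mg/L
Average = 656.5 mg/L


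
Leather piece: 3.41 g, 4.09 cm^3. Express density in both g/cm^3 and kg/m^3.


Density = 3.41 / 4.09 = 0.834 g/cm^3
Convert: 0.834 x 1000 = 834 kg/m^3


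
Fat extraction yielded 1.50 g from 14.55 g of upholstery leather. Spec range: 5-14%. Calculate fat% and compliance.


Fat content = 10.3%
Compliant: Yes

Fat% = 1.50 / 14.55 x 100 = 10.3%
Spec range: 5-14%
Compliant: Yes


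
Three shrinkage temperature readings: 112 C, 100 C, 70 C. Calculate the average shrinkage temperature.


Average = (112 + 100 + 70) / 3
Average = 282 / 3 = 94.0 C


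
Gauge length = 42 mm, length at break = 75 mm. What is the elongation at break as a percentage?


Extension = 75 - 42 = 33 mm
Elongation = 33 / 42 x 100 = 78.6%


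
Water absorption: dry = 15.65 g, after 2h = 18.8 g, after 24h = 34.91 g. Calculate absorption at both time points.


WA (2h) = (18.8 - 15.65) / 15.65 x 100 = 20.1%
WA (24h) = (34.91 - 15.65) / 15.65 x 100 = 123.1%


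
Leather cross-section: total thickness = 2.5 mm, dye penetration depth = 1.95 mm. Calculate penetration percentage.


Penetration% = 1.95 / 2.5 x 100
Penetration = 78.0%


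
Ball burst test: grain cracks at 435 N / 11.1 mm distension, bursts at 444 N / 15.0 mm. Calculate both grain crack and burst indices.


Crack index = 39.2 N/mm
Burst index = 29.6 N/mm

Crack index = 435 / 11.1 = 39.2 N/mm
Burst index = 444 / 15.0 = 29.6 N/mm


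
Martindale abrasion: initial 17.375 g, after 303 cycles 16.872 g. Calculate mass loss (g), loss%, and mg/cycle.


Loss = 17.375 - 16.872 = 0.503 g
Loss% = 0.503 / 17.375 x 100 = 2.89%
Rate = 0.503 / 303 x 1000 = 1.660 mg/cycle


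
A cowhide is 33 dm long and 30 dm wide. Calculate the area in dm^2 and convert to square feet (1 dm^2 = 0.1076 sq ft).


Area = 33 x 30 = 990 dm^2
Conversion: 990 x 0.1076 = 106.52 sq ft


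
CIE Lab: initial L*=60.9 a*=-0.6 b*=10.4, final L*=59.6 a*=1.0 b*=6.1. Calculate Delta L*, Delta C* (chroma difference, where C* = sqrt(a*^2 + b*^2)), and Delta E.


Delta L* = -1.3
Delta C* = -4.24
Delta E = 4.77


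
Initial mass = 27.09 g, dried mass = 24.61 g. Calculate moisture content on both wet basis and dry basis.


Wet basis = 9.2%
Dry basis = 10.1%

Moisture lost = 27.09 - 24.61 = 2.48 g
Wet basis MC = 2.48 / 27.09 x 100 = 9.2%
Dry basis MC = 2.48 / 24.61 x 100 = 10.1%


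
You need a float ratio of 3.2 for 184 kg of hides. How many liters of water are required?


Water = hide weight x target ratio
Water = 184 x 3.2 = 588.8 L


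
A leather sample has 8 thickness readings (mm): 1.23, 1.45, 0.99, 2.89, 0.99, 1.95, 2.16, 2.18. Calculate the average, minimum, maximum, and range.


Average = 1.73 mm
Min = 0.99 mm
Max = 2.89 mm
Range = 1.90 mm


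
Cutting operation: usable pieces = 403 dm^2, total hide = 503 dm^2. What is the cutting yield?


Yield = usable / total x 100
Yield = 403 / 503 x 100 = 80.1%


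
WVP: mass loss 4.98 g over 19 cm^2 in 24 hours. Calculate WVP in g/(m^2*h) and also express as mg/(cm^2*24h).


WVP = 4.98 / (19 x 24) x 10000 = 109.21 g/(m^2*h)
Mass loss in mg = 4.98 x 1000 = 4980 mg
Per cm^2 per 24h in mg: 4980 x 24 / (19 x 24) = 119520 / 456 = 262.11 mg/(cm^2*24h)


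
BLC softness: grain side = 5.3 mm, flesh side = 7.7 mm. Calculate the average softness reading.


6.50 mm


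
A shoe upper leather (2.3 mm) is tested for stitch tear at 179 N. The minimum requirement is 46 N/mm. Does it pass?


STS = 179 / 2.3 = 77.8 N/mm
Minimum required: 46 N/mm
Passes: Yes


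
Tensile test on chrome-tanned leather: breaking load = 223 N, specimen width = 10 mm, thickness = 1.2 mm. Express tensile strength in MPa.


18.58 MPa

Cross-section = 10 x 1.2 = 12.0 mm^2
TS = 223 / 12.0 = 18.58 MPa
(1 N/mm^2 = 1 MPa)


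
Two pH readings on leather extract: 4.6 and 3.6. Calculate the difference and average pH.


Difference = |4.6 - 3.6| = 1.0
Average = (4.6 + 3.6) / 2 = 4.10


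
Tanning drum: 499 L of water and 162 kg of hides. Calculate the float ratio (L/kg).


Float ratio = water / hide weight
Ratio = 499 / 162 = 3.1


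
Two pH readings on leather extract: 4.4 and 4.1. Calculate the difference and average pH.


Difference = |4.4 - 4.1| = 0.3
Average = (4.4 + 4.1) / 2 = 4.25


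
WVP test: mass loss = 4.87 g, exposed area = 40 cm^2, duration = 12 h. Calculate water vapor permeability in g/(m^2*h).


101.46 g/(m^2*h)


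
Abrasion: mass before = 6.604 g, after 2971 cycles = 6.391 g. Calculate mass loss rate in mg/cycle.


Mass loss = 6.604 - 6.391 = 0.213 g
Rate = 0.213 / 2971 x 1000 = 0.072 mg/cycle


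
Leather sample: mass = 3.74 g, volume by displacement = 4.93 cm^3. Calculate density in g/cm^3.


Density = mass / volume
Density = 3.74 / 4.93 = 0.759 g/cm^3


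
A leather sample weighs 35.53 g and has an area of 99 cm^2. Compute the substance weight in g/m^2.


Substance weight = mass / area x 10000
SW = 35.53 / 99 x 10000
SW = 3588.9 g/m^2


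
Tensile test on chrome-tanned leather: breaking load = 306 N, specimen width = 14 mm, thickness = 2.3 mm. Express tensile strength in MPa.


Cross-section = 14 x 2.3 = 32.2 mm^2
TS = 306 / 32.2 = 9.50 MPa
(1 N/mm^2 = 1 MPa)


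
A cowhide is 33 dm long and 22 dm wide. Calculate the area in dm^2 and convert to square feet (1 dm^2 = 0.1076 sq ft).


726 dm^2
78.12 sq ft


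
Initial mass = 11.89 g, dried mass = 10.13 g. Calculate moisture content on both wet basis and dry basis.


Moisture lost = 11.89 - 10.13 = 1.76 g
Wet basis MC = 1.76 / 11.89 x 100 = 14.8%
Dry basis MC = 1.76 / 10.13 x 100 = 17.4%


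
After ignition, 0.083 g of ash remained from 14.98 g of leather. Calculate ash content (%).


Ash% = 0.083 / 14.98 x 100
Ash% = 0.55%


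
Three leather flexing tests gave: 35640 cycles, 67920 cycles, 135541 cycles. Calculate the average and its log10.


Average = (35640 + 67920 + 135541) / 3 = 79700 cycles
log10(79700) = 4.90


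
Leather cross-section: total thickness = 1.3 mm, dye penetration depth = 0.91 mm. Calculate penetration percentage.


70.0%

Penetration% = 0.91 / 1.3 x 100
Penetration = 70.0%


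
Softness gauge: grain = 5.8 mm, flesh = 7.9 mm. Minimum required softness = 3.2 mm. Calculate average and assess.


Average = (5.8 + 7.9) / 2 = 6.85 mm
Minimum = 3.2 mm
Meets requirement: Yes


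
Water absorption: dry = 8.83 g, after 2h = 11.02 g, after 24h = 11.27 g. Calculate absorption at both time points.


WA (2h) = (11.02 - 8.83) / 8.83 x 100 = 24.8%
WA (24h) = (11.27 - 8.83) / 8.83 x 100 = 27.6%


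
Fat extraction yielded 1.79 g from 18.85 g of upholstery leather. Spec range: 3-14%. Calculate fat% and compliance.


Fat% = 1.79 / 18.85 x 100 = 9.5%
Spec range: 3-14%
Compliant: Yes


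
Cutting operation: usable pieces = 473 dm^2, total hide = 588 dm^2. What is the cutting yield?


80.4%

Yield = usable / total x 100
Yield = 473 / 588 x 100 = 80.4%


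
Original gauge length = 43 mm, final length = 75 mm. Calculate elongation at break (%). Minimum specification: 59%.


Extension = 75 - 43 = 32 mm
Elongation = 32 / 43 x 100 = 74.4%
Minimum required: 59%
Meets specification: Yes


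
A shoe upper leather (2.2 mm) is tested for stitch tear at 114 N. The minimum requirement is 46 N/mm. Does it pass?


STS = 114 / 2.2 = 51.8 N/mm
Minimum required: 46 N/mm
Passes: Yes


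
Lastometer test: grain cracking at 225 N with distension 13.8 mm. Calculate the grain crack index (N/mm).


Grain crack index = force / distension
Index = 225 / 13.8 = 16.3 N/mm


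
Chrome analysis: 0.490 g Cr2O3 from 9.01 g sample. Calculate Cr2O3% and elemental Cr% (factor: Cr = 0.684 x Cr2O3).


Cr2O3 = 5.44%
Cr = 3.72%


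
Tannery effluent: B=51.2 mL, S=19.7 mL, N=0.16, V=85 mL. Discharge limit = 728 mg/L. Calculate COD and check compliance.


COD = (51.2 - 19.7) x 0.16 x 8000 / 85 = 474.4 mg/L
Limit: 728 mg/L
Compliant: Yes


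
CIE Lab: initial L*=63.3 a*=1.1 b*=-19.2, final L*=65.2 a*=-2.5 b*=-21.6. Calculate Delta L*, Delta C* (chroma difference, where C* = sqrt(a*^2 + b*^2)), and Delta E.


Delta L* = 65.2 - 63.3 = 1.9
C1* = sqrt((1.1)^2 + (-19.2)^2) = 19.231
C2* = sqrt((-2.5)^2 + (-21.6)^2) = 21.744
Delta C* = 21.744 - 19.231 = 2.51
Delta E = sqrt((1.9)^2 + (-3.6)^2 + (-2.4)^2) = 4.73


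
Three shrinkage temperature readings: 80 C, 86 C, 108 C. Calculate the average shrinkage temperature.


Average = (80 + 86 + 108) / 3
Average = 274 / 3 = 91.3 C


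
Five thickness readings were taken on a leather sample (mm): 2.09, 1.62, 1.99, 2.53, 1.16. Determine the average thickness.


Sum = 2.09 + 1.62 + 1.99 + 2.53 + 1.16 = 9.39
Average = 9.39 / 5 = 1.88 mm


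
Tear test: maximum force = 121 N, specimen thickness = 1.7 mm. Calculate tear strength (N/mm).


Tear strength = force / thickness
Tear = 121 / 1.7 = 71.2 N/mm


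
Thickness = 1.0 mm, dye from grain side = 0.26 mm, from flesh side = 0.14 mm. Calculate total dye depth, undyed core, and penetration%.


Total dyed = 0.40 mm
Undyed core = 0.60 mm
Penetration = 40.0%


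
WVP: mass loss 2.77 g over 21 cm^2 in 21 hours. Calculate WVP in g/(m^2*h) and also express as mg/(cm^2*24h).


WVP = 2.77 / (21 x 21) x 10000 = 62.81 g/(m^2*h)
Mass loss in mg = 2.77 x 1000 = 2770 mg
Per cm^2 per 24h in mg: 2770 x 24 / (21 x 21) = 66480 / 441 = 150.75 mg/(cm^2*24h)


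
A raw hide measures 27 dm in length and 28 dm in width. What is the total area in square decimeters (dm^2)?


Area = length x width
Area = 27 x 28 = 756 dm^2


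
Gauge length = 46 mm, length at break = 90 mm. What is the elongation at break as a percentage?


95.7%

Extension = 90 - 46 = 44 mm
Elongation = 44 / 46 x 100 = 95.7%


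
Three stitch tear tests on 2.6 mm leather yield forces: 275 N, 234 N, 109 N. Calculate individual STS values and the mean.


STS1 = 105.8 N/mm
STS2 = 90.0 N/mm
STS3 = 41.9 N/mm
Mean = 79.2 N/mm

STS1 = 275 / 2.6 = 105.8 N/mm
STS2 = 234 / 2.6 = 90.0 N/mm
STS3 = 109 / 2.6 = 41.9 N/mm
Mean = (105.8 + 90.0 + 41.9) / 3 = 79.2 N/mm


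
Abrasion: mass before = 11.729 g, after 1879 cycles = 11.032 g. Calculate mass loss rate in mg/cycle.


Mass loss = 11.729 - 11.032 = 0.697 g
Rate = 0.697 / 1879 x 1000 = 0.371 mg/cycle


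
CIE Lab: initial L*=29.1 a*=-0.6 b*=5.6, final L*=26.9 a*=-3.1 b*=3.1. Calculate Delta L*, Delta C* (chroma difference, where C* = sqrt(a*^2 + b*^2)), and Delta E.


Delta L* = 26.9 - 29.1 = -2.2
C1* = sqrt((-0.6)^2 + (5.6)^2) = 5.632
C2* = sqrt((-3.1)^2 + (3.1)^2) = 4.384
Delta C* = 4.384 - 5.632 = -1.25
Delta E = sqrt((-2.2)^2 + (-2.5)^2 + (-2.5)^2) = 4.16


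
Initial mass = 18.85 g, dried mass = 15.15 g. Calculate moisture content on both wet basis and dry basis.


Wet basis = 19.6%
Dry basis = 24.4%

Moisture lost = 18.85 - 15.15 = 3.70 g
Wet basis MC = 3.70 / 18.85 x 100 = 19.6%
Dry basis MC = 3.70 / 15.15 x 100 = 24.4%


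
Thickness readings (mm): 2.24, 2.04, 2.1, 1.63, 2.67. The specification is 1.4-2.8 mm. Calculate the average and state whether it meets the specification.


Sum = 10.68
Average = 10.68 / 5 = 2.14 mm
Specification range: 1.4 to 2.8 mm
Within spec: Yes


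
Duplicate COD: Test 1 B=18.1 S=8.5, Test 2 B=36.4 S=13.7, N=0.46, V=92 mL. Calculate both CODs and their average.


COD1 = (18.1 - 8.5) x 0.46 x 8000 / 92 = 384.0 mg/L
COD2 = (36.4 - 13.7) x 0.46 x 8000 / 92 = 908.0 mg/L
Average = (384.0 + 908.0) / 2 = 646.0 mg/L


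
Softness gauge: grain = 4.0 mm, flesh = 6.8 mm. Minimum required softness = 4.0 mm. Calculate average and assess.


Average = (4.0 + 6.8) / 2 = 5.40 mm
Minimum = 4.0 mm
Meets requirement: Yes
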